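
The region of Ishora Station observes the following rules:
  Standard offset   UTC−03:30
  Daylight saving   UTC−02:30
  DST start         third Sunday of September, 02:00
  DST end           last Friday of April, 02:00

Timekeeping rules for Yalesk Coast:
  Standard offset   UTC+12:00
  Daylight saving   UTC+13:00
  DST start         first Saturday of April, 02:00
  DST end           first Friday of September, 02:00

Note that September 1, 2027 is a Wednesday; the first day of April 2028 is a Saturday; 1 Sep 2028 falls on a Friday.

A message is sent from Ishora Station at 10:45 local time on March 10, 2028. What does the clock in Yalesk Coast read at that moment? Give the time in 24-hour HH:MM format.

01:15

1 September 2027 is a Wednesday, so the first Sunday is September 5 and the third is September 19.
1 April 2028 is a Saturday, so Fridays fall on 7, 14, 21, 28; the last is April 28.
Daylight saving runs 19 September 2027 – 28 April 2028; March 10, 2028 is inside that window, so Ishora Station is at UTC−02:30.
10:45 Ishora Station + 2h30m = 13:15 UTC.
1 April 2028 is a Saturday, so the first Saturday is April 1.
1 September 2028 is a Friday, so the first Friday is September 1.
At the standard offset (UTC+12:00), 13:15 UTC + 12h = 01:15 Yalesk Coast standard time (rolling into the next day, 11 March 2028).
The standard-time date in Yalesk Coast, March 11, 2028, is outside the daylight-saving period (1 April – 1 September), so Yalesk Coast is on standard time, UTC+12:00.
13:15 UTC + 12h = 01:15 Yalesk Coast (rolling into the next day, 11 March 2028).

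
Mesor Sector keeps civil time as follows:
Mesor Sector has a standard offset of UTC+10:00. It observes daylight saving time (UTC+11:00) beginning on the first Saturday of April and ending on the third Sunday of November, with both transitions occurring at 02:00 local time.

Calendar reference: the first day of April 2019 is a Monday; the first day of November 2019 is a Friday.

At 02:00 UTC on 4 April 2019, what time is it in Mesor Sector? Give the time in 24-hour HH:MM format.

12:00

1 April 2019 is a Monday, so the first Saturday is April 6.
1 November 2019 is a Friday, so the first Sunday is November 3 and the third is November 17.
At the standard offset (UTC+10:00), 02:00 UTC + 10h = 12:00 Mesor Sector standard time.
The standard-time date in Mesor Sector, 4 April 2019, does not fall between 6 April and 17 November, so daylight saving is not in effect and Mesor Sector is at UTC+10:00.
02:00 UTC + 10h = 12:00 local.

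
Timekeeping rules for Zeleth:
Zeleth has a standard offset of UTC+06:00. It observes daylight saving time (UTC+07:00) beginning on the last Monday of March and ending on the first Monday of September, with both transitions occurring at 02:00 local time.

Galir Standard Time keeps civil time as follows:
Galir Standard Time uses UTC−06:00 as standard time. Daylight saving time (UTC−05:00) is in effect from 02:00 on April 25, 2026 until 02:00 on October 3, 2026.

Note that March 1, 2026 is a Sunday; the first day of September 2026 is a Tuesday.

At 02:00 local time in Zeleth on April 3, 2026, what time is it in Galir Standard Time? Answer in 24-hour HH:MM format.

13:00

1 March 2026 is a Sunday, so Mondays fall on 2, 9, 16, 23, 30; the last is March 30.
1 September 2026 is a Tuesday, so the first Monday is September 7.
Daylight saving runs 30 March – 7 September; April 3, 2026 is inside that window, so Zeleth is at UTC+07:00.
02:00 Zeleth − 7h = 19:00 UTC (rolling into the previous day, 2 April 2026).
At the standard offset (UTC−06:00), 19:00 UTC − 6h = 13:00 Galir Standard Time standard time.
Daylight saving runs 25 April – 3 October; the standard-time date in Galir Standard Time, April 2, 2026, is outside that window, so Galir Standard Time is on standard time at UTC−06:00.
19:00 UTC − 6h = 13:00 Galir Standard Time.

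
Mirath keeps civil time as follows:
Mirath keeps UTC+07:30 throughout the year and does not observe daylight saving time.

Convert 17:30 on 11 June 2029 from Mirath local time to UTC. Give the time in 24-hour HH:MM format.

10:00

Mirath has no daylight saving, so its offset is UTC+07:30 year-round.
17:30 local − 7h30m = 10:00 UTC.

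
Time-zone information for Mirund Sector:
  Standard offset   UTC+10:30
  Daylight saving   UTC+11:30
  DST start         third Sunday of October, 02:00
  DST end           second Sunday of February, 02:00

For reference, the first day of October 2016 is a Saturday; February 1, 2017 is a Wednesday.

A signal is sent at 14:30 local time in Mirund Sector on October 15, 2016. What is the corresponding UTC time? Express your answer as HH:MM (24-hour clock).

04:00

1 October 2016 is a Saturday, so the first Sunday is October 2 and the third is October 16.
1 February 2017 is a Wednesday, so the first Sunday is February 5 and the second is February 12.
October 15, 2016 is outside the daylight-saving period (16 October 2016 – 12 February 2017), so Mirund Sector is on standard time, UTC+10:30.
14:30 local − 10h30m = 04:00 UTC.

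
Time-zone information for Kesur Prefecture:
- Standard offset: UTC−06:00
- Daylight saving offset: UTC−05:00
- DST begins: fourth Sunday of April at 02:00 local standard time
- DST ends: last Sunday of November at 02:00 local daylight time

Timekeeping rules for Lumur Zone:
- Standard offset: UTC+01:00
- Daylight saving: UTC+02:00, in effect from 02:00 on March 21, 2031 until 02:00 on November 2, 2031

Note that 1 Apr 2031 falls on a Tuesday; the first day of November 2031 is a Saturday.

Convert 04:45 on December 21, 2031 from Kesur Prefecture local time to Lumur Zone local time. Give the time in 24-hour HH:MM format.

1 April 2031 is a Tuesday, so the first Sunday is April 6 and the fourth is April 27.
1 November 2031 is a Saturday, so Sundays fall on 2, 9, 16, 23, 30; the last is November 30.
December 21, 2031 is outside the daylight-saving period (27 April – 30 November), so Kesur Prefecture is on standard time, UTC−06:00.
04:45 Kesur Prefecture + 6h = 10:45 UTC.
At the standard offset (UTC+01:00), 10:45 UTC + 1h = 11:45 Lumur Zone standard time.
The standard-time date in Lumur Zone, December 21, 2031, is outside the daylight-saving period (21 March – 2 November), so Lumur Zone is on standard time, UTC+01:00.
10:45 UTC + 1h = 11:45 Lumur Zone.

11:45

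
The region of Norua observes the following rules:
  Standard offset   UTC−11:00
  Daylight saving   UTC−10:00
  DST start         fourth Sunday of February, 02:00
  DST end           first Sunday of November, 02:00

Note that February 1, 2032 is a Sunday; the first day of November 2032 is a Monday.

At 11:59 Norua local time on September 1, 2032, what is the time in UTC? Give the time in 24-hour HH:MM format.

21:59

1 February 2032 is a Sunday, so the first Sunday is February 1 and the fourth is February 22.
1 November 2032 is a Monday, so the first Sunday is November 7.
Daylight saving runs 22 February – 7 November; September 1, 2032 is inside that window, so Norua is at UTC−10:00.
11:59 local + 10h = 21:59 UTC.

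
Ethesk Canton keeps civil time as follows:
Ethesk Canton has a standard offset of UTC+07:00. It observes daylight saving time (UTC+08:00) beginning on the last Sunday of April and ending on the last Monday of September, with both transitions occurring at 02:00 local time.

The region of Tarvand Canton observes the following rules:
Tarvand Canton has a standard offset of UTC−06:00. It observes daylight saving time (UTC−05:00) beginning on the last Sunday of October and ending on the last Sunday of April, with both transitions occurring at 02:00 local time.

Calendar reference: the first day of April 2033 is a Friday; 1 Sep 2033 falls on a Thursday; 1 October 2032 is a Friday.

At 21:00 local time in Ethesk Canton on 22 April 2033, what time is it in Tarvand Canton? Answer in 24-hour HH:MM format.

1 April 2033 is a Friday, so Sundays fall on 3, 10, 17, 24; the last is April 24.
1 September 2033 is a Thursday, so Mondays fall on 5, 12, 19, 26; the last is September 26.
22 April 2033 does not fall between 24 April and 26 September, so daylight saving is not in effect and Ethesk Canton is at UTC+07:00.
21:00 Ethesk Canton − 7h = 14:00 UTC.
1 October 2032 is a Friday, so Sundays fall on 3, 10, 17, 24, 31; the last is October 31.
1 April 2033 is a Friday, so Sundays fall on 3, 10, 17, 24; the last is April 24.
At the standard offset (UTC−06:00), 14:00 UTC − 6h = 08:00 Tarvand Canton standard time.
The standard-time date in Tarvand Canton, 22 April 2033, lies within the daylight-saving period (31 October 2032 – 24 April 2033), so Tarvand Canton is on daylight time, UTC−05:00.
14:00 UTC − 5h = 09:00 Tarvand Canton.

09:00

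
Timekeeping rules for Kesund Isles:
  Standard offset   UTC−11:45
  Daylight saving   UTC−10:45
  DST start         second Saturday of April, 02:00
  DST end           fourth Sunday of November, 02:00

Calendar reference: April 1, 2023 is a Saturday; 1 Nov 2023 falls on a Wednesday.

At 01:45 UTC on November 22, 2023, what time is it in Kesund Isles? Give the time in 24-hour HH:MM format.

1 April 2023 is a Saturday, so the first Saturday is April 1 and the second is April 8.
1 November 2023 is a Wednesday, so the first Sunday is November 5 and the fourth is November 26.
At the standard offset (UTC−11:45), 01:45 UTC − 11h45m = 14:00 Kesund Isles standard time (rolling into the previous day, 21 November 2023).
Daylight saving runs 8 April – 26 November; the standard-time date in Kesund Isles, November 21, 2023, is inside that window, so Kesund Isles is at UTC−10:45.
01:45 UTC − 10h45m = 15:00 local (rolling into the previous day, 21 November 2023).

15:00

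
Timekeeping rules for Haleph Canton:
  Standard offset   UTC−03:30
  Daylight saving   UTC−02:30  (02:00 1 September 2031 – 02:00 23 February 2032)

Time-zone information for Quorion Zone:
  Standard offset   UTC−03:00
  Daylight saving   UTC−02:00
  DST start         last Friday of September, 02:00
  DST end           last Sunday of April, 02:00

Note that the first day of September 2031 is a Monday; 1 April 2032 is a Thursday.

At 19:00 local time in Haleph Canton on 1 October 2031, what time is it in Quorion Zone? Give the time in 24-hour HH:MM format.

1 October 2031 falls between 1 September 2031 and 23 February 2032, so daylight saving is in effect and Haleph Canton is at UTC−02:30.
19:00 Haleph Canton + 2h30m = 21:30 UTC.
1 September 2031 is a Monday, so Fridays fall on 5, 12, 19, 26; the last is September 26.
1 April 2032 is a Thursday, so Sundays fall on 4, 11, 18, 25; the last is April 25.
At the standard offset (UTC−03:00), 21:30 UTC − 3h = 18:30 Quorion Zone standard time.
The standard-time date in Quorion Zone, 1 October 2031, falls between 26 September 2031 and 25 April 2032, so daylight saving is in effect and Quorion Zone is at UTC−02:00.
21:30 UTC − 2h = 19:30 Quorion Zone.

19:30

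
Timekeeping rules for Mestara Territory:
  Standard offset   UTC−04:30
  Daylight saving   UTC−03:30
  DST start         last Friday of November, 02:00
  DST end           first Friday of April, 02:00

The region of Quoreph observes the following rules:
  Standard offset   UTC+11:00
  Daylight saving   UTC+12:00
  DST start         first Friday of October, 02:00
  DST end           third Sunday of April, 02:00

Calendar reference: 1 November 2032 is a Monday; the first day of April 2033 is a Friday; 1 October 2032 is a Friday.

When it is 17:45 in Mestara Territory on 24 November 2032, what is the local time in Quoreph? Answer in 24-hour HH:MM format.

10:15

1 November 2032 is a Monday, so Fridays fall on 5, 12, 19, 26; the last is November 26.
1 April 2033 is a Friday, so the first Friday is April 1.
Daylight saving runs 26 November 2032 – 1 April 2033; 24 November 2032 is outside that window, so Mestara Territory is on standard time at UTC−04:30.
17:45 Mestara Territory + 4h30m = 22:15 UTC.
1 October 2032 is a Friday, so the first Friday is October 1.
1 April 2033 is a Friday, so the first Sunday is April 3 and the third is April 17.
At the standard offset (UTC+11:00), 22:15 UTC + 11h = 09:15 Quoreph standard time (rolling into the next day, 25 November 2032).
The standard-time date in Quoreph, 25 November 2032, lies within the daylight-saving period (1 October 2032 – 17 April 2033), so Quoreph is on daylight time, UTC+12:00.
22:15 UTC + 12h = 10:15 Quoreph (rolling into the next day, 25 November 2032).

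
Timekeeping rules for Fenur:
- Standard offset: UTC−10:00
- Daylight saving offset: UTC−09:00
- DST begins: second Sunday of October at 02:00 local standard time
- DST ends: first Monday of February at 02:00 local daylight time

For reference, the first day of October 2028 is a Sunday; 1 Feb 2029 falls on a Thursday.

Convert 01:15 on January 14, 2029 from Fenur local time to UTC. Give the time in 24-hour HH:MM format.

1 October 2028 is a Sunday, so the first Sunday is October 1 and the second is October 8.
1 February 2029 is a Thursday, so the first Monday is February 5.
Daylight saving runs 8 October 2028 – 5 February 2029; January 14, 2029 is inside that window, so Fenur is at UTC−09:00.
01:15 local + 9h = 10:15 UTC.

10:15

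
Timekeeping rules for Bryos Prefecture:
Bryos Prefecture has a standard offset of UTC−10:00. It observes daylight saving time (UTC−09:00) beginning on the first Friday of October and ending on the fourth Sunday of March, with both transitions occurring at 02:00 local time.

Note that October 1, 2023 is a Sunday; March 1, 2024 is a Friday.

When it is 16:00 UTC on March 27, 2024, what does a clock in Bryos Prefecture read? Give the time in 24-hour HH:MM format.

1 October 2023 is a Sunday, so the first Friday is October 6.
1 March 2024 is a Friday, so the first Sunday is March 3 and the fourth is March 24.
At the standard offset (UTC−10:00), 16:00 UTC − 10h = 06:00 Bryos Prefecture standard time.
The standard-time date in Bryos Prefecture, March 27, 2024, is outside the daylight-saving period (6 October 2023 – 24 March 2024), so Bryos Prefecture is on standard time, UTC−10:00.
16:00 UTC − 10h = 06:00 local.

06:00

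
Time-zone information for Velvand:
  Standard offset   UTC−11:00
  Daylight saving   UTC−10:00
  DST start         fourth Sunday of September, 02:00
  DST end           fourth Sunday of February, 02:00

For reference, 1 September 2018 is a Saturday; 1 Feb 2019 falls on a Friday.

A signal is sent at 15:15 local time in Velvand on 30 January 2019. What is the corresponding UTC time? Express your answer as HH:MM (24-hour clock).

01:15

1 September 2018 is a Saturday, so the first Sunday is September 2 and the fourth is September 23.
1 February 2019 is a Friday, so the first Sunday is February 3 and the fourth is February 24.
Daylight saving runs 23 September 2018 – 24 February 2019; 30 January 2019 is inside that window, so Velvand is at UTC−10:00.
15:15 local + 10h = 01:15 UTC (rolling into the next day, 31 January 2019).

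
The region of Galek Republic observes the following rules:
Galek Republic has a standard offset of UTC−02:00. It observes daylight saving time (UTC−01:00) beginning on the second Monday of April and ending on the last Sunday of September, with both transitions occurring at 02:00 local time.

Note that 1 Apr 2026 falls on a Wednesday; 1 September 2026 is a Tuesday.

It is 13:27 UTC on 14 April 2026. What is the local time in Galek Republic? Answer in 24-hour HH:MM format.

12:27

1 April 2026 is a Wednesday, so the first Monday is April 6 and the second is April 13.
1 September 2026 is a Tuesday, so Sundays fall on 6, 13, 20, 27; the last is September 27.
At the standard offset (UTC−02:00), 13:27 UTC − 2h = 11:27 Galek Republic standard time.
The standard-time date in Galek Republic, 14 April 2026, lies within the daylight-saving period (13 April – 27 September), so Galek Republic is on daylight time, UTC−01:00.
13:27 UTC − 1h = 12:27 local.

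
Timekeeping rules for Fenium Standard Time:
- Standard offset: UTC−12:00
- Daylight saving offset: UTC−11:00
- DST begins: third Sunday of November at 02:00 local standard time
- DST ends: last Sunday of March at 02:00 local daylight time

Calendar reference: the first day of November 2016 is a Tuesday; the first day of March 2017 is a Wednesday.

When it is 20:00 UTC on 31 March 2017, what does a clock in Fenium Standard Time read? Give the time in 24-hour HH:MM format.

08:00

1 November 2016 is a Tuesday, so the first Sunday is November 6 and the third is November 20.
1 March 2017 is a Wednesday, so Sundays fall on 5, 12, 19, 26; the last is March 26.
At the standard offset (UTC−12:00), 20:00 UTC − 12h = 08:00 Fenium Standard Time standard time.
The standard-time date in Fenium Standard Time, 31 March 2017, does not fall between 20 November 2016 and 26 March 2017, so daylight saving is not in effect and Fenium Standard Time is at UTC−12:00.
20:00 UTC − 12h = 08:00 local.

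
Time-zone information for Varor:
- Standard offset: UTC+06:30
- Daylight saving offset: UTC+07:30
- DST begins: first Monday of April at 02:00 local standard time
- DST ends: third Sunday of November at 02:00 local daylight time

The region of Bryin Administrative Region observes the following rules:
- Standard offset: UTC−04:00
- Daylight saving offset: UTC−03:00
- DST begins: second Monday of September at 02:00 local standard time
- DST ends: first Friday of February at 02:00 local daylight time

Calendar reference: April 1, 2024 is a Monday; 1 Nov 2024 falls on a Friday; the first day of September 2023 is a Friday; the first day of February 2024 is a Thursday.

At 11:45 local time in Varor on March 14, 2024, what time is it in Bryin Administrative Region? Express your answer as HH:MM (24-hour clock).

1 April 2024 is a Monday, so the first Monday is April 1.
1 November 2024 is a Friday, so the first Sunday is November 3 and the third is November 17.
March 14, 2024 is outside the daylight-saving period (1 April – 17 November), so Varor is on standard time, UTC+06:30.
11:45 Varor − 6h30m = 05:15 UTC.
1 September 2023 is a Friday, so the first Monday is September 4 and the second is September 11.
1 February 2024 is a Thursday, so the first Friday is February 2.
At the standard offset (UTC−04:00), 05:15 UTC − 4h = 01:15 Bryin Administrative Region standard time.
Daylight saving runs 11 September 2023 – 2 February 2024; the standard-time date in Bryin Administrative Region, March 14, 2024, is outside that window, so Bryin Administrative Region is on standard time at UTC−04:00.
05:15 UTC − 4h = 01:15 Bryin Administrative Region.

01:15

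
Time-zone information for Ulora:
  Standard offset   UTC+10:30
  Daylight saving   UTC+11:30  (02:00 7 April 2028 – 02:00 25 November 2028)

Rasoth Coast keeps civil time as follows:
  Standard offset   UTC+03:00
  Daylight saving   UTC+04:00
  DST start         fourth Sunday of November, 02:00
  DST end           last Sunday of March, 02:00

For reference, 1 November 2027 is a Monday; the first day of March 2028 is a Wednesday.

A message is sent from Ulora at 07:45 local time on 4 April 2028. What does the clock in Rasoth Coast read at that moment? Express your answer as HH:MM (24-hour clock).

4 April 2028 is outside the daylight-saving period (7 April – 25 November), so Ulora is on standard time, UTC+10:30.
07:45 Ulora − 10h30m = 21:15 UTC (rolling into the previous day, 3 April 2028).
1 November 2027 is a Monday, so the first Sunday is November 7 and the fourth is November 28.
1 March 2028 is a Wednesday, so Sundays fall on 5, 12, 19, 26; the last is March 26.
At the standard offset (UTC+03:00), 21:15 UTC + 3h = 00:15 Rasoth Coast standard time (rolling into the next day, 4 April 2028).
The standard-time date in Rasoth Coast, 4 April 2028, does not fall between 28 November 2027 and 26 March 2028, so daylight saving is not in effect and Rasoth Coast is at UTC+03:00.
21:15 UTC + 3h = 00:15 Rasoth Coast (rolling into the next day, 4 April 2028).

00:15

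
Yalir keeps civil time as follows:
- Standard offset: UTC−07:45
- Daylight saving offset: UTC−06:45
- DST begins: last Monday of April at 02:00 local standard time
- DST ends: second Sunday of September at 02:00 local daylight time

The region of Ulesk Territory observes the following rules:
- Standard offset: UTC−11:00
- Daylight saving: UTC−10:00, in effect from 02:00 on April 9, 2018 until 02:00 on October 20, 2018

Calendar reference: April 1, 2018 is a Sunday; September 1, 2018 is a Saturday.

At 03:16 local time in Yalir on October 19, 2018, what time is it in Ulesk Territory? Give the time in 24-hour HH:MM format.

01:01

1 April 2018 is a Sunday, so Mondays fall on 2, 9, 16, 23, 30; the last is April 30.
1 September 2018 is a Saturday, so the first Sunday is September 2 and the second is September 9.
October 19, 2018 is outside the daylight-saving period (30 April – 9 September), so Yalir is on standard time, UTC−07:45.
03:16 Yalir + 7h45m = 11:01 UTC.
At the standard offset (UTC−11:00), 11:01 UTC − 11h = 00:01 Ulesk Territory standard time.
The standard-time date in Ulesk Territory, October 19, 2018, falls between 9 April and 20 October, so daylight saving is in effect and Ulesk Territory is at UTC−10:00.
11:01 UTC − 10h = 01:01 Ulesk Territory.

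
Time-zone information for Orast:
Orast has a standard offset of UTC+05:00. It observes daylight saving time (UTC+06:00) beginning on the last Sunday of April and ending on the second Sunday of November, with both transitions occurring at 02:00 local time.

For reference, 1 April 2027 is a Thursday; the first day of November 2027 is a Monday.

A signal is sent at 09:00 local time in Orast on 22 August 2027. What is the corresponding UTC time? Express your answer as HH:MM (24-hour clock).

1 April 2027 is a Thursday, so Sundays fall on 4, 11, 18, 25; the last is April 25.
1 November 2027 is a Monday, so the first Sunday is November 7 and the second is November 14.
Daylight saving runs 25 April – 14 November; 22 August 2027 is inside that window, so Orast is at UTC+06:00.
09:00 local − 6h = 03:00 UTC.

03:00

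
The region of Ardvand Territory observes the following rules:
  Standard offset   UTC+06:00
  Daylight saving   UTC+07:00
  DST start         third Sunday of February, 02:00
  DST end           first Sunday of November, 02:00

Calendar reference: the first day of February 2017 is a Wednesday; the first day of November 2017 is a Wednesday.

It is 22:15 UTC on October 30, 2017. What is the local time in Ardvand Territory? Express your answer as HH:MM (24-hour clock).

05:15

1 February 2017 is a Wednesday, so the first Sunday is February 5 and the third is February 19.
1 November 2017 is a Wednesday, so the first Sunday is November 5.
At the standard offset (UTC+06:00), 22:15 UTC + 6h = 04:15 Ardvand Territory standard time (rolling into the next day, 31 October 2017).
The standard-time date in Ardvand Territory, October 31, 2017, falls between 19 February and 5 November, so daylight saving is in effect and Ardvand Territory is at UTC+07:00.
22:15 UTC + 7h = 05:15 local (rolling into the next day, 31 October 2017).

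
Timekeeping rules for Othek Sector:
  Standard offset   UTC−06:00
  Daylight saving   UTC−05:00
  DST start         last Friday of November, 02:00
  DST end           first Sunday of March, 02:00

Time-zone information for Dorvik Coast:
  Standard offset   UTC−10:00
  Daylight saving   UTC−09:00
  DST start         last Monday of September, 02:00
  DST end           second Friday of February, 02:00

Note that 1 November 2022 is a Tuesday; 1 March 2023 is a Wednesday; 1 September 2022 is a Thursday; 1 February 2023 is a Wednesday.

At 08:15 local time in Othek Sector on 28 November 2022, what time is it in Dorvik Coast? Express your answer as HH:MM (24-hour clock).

1 November 2022 is a Tuesday, so Fridays fall on 4, 11, 18, 25; the last is November 25.
1 March 2023 is a Wednesday, so the first Sunday is March 5.
28 November 2022 falls between 25 November 2022 and 5 March 2023, so daylight saving is in effect and Othek Sector is at UTC−05:00.
08:15 Othek Sector + 5h = 13:15 UTC.
1 September 2022 is a Thursday, so Mondays fall on 5, 12, 19, 26; the last is September 26.
1 February 2023 is a Wednesday, so the first Friday is February 3 and the second is February 10.
At the standard offset (UTC−10:00), 13:15 UTC − 10h = 03:15 Dorvik Coast standard time.
The standard-time date in Dorvik Coast, 28 November 2022, lies within the daylight-saving period (26 September 2022 – 10 February 2023), so Dorvik Coast is on daylight time, UTC−09:00.
13:15 UTC − 9h = 04:15 Dorvik Coast.

04:15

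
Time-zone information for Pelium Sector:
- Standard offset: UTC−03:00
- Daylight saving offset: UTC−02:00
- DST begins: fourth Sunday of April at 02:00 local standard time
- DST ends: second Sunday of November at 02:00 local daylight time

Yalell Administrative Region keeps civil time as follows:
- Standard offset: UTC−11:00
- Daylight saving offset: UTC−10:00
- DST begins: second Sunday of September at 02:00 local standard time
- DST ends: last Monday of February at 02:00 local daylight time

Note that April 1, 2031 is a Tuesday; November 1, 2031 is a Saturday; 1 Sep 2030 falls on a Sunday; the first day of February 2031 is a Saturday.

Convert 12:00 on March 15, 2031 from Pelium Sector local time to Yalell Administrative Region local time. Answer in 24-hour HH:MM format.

04:00

1 April 2031 is a Tuesday, so the first Sunday is April 6 and the fourth is April 27.
1 November 2031 is a Saturday, so the first Sunday is November 2 and the second is November 9.
March 15, 2031 does not fall between 27 April and 9 November, so daylight saving is not in effect and Pelium Sector is at UTC−03:00.
12:00 Pelium Sector + 3h = 15:00 UTC.
1 September 2030 is a Sunday, so the first Sunday is September 1 and the second is September 8.
1 February 2031 is a Saturday, so Mondays fall on 3, 10, 17, 24; the last is February 24.
At the standard offset (UTC−11:00), 15:00 UTC − 11h = 04:00 Yalell Administrative Region standard time.
The standard-time date in Yalell Administrative Region, March 15, 2031, does not fall between 8 September 2030 and 24 February 2031, so daylight saving is not in effect and Yalell Administrative Region is at UTC−11:00.
15:00 UTC − 11h = 04:00 Yalell Administrative Region.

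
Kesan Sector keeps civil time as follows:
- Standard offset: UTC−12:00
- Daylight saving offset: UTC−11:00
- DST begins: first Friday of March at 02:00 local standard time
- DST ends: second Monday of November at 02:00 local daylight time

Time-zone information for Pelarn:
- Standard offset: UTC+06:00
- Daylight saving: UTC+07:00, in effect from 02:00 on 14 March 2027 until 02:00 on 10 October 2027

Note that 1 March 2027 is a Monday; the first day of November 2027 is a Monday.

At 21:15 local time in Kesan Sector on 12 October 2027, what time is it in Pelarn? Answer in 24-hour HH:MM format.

14:15

1 March 2027 is a Monday, so the first Friday is March 5.
1 November 2027 is a Monday, so the first Monday is November 1 and the second is November 8.
12 October 2027 lies within the daylight-saving period (5 March – 8 November), so Kesan Sector is on daylight time, UTC−11:00.
21:15 Kesan Sector + 11h = 08:15 UTC (rolling into the next day, 13 October 2027).
At the standard offset (UTC+06:00), 08:15 UTC + 6h = 14:15 Pelarn standard time.
The standard-time date in Pelarn, 13 October 2027, does not fall between 14 March and 10 October, so daylight saving is not in effect and Pelarn is at UTC+06:00.
08:15 UTC + 6h = 14:15 Pelarn.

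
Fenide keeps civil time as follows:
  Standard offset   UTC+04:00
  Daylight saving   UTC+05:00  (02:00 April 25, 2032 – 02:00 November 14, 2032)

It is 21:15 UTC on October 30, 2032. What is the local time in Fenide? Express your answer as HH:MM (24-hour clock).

At the standard offset (UTC+04:00), 21:15 UTC + 4h = 01:15 Fenide standard time (rolling into the next day, 31 October 2032).
Daylight saving runs 25 April – 14 November; the standard-time date in Fenide, October 31, 2032, is inside that window, so Fenide is at UTC+05:00.
21:15 UTC + 5h = 02:15 local (rolling into the next day, 31 October 2032).

02:15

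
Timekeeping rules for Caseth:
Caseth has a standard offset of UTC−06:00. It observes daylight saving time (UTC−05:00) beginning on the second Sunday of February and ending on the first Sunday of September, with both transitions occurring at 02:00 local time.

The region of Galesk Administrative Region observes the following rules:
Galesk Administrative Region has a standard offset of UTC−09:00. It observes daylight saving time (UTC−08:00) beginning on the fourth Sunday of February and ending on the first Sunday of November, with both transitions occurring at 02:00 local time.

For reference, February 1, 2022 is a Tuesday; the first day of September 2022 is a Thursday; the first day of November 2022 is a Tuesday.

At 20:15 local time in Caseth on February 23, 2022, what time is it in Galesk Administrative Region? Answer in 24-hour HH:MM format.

1 February 2022 is a Tuesday, so the first Sunday is February 6 and the second is February 13.
1 September 2022 is a Thursday, so the first Sunday is September 4.
Daylight saving runs 13 February – 4 September; February 23, 2022 is inside that window, so Caseth is at UTC−05:00.
20:15 Caseth + 5h = 01:15 UTC (rolling into the next day, 24 February 2022).
1 February 2022 is a Tuesday, so the first Sunday is February 6 and the fourth is February 27.
1 November 2022 is a Tuesday, so the first Sunday is November 6.
At the standard offset (UTC−09:00), 01:15 UTC − 9h = 16:15 Galesk Administrative Region standard time (rolling into the previous day, 23 February 2022).
The standard-time date in Galesk Administrative Region, February 23, 2022, does not fall between 27 February and 6 November, so daylight saving is not in effect and Galesk Administrative Region is at UTC−09:00.
01:15 UTC − 9h = 16:15 Galesk Administrative Region (rolling into the previous day, 23 February 2022).

16:15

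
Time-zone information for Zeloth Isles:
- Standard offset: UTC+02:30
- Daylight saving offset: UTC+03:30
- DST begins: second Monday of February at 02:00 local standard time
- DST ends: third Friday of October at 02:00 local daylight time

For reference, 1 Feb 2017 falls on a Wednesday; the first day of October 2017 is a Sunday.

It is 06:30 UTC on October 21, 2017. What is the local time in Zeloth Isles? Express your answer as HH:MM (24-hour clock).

1 February 2017 is a Wednesday, so the first Monday is February 6 and the second is February 13.
1 October 2017 is a Sunday, so the first Friday is October 6 and the third is October 20.
At the standard offset (UTC+02:30), 06:30 UTC + 2h30m = 09:00 Zeloth Isles standard time.
The standard-time date in Zeloth Isles, October 21, 2017, does not fall between 13 February and 20 October, so daylight saving is not in effect and Zeloth Isles is at UTC+02:30.
06:30 UTC + 2h30m = 09:00 local.

09:00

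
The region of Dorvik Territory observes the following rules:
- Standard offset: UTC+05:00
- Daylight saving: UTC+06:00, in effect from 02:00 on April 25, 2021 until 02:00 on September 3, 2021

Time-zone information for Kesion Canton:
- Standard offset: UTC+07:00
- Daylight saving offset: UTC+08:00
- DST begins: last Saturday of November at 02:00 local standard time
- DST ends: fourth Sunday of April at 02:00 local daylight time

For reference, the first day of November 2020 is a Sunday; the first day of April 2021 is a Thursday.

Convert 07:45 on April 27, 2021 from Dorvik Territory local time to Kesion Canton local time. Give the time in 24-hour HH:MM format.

Daylight saving runs 25 April – 3 September; April 27, 2021 is inside that window, so Dorvik Territory is at UTC+06:00.
07:45 Dorvik Territory − 6h = 01:45 UTC.
1 November 2020 is a Sunday, so Saturdays fall on 7, 14, 21, 28; the last is November 28.
1 April 2021 is a Thursday, so the first Sunday is April 4 and the fourth is April 25.
At the standard offset (UTC+07:00), 01:45 UTC + 7h = 08:45 Kesion Canton standard time.
The standard-time date in Kesion Canton, April 27, 2021, is outside the daylight-saving period (28 November 2020 – 25 April 2021), so Kesion Canton is on standard time, UTC+07:00.
01:45 UTC + 7h = 08:45 Kesion Canton.

08:45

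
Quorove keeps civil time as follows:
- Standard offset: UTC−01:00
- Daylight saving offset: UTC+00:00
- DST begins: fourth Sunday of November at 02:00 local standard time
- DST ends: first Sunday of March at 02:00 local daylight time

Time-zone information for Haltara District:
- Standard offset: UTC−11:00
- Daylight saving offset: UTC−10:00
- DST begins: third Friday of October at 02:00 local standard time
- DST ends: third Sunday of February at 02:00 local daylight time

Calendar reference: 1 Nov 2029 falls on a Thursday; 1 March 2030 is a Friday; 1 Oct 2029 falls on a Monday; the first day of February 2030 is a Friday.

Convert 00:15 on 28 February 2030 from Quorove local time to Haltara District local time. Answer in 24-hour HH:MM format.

13:15

1 November 2029 is a Thursday, so the first Sunday is November 4 and the fourth is November 25.
1 March 2030 is a Friday, so the first Sunday is March 3.
28 February 2030 lies within the daylight-saving period (25 November 2029 – 3 March 2030), so Quorove is on daylight time, UTC+00:00.
00:15 Quorove − 0h = 00:15 UTC.
1 October 2029 is a Monday, so the first Friday is October 5 and the third is October 19.
1 February 2030 is a Friday, so the first Sunday is February 3 and the third is February 17.
At the standard offset (UTC−11:00), 00:15 UTC − 11h = 13:15 Haltara District standard time (rolling into the previous day, 27 February 2030).
Daylight saving runs 19 October 2029 – 17 February 2030; the standard-time date in Haltara District, 27 February 2030, is outside that window, so Haltara District is on standard time at UTC−11:00.
00:15 UTC − 11h = 13:15 Haltara District (rolling into the previous day, 27 February 2030).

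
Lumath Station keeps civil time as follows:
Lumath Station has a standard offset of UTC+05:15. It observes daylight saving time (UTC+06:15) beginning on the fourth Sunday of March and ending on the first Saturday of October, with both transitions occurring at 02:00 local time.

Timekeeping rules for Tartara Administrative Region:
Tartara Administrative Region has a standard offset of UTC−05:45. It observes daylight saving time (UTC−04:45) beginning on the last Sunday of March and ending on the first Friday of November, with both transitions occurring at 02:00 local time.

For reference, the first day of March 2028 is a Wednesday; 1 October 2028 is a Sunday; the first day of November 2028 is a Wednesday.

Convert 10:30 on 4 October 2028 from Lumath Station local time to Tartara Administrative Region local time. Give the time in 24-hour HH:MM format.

1 March 2028 is a Wednesday, so the first Sunday is March 5 and the fourth is March 26.
1 October 2028 is a Sunday, so the first Saturday is October 7.
Daylight saving runs 26 March – 7 October; 4 October 2028 is inside that window, so Lumath Station is at UTC+06:15.
10:30 Lumath Station − 6h15m = 04:15 UTC.
1 March 2028 is a Wednesday, so Sundays fall on 5, 12, 19, 26; the last is March 26.
1 November 2028 is a Wednesday, so the first Friday is November 3.
At the standard offset (UTC−05:45), 04:15 UTC − 5h45m = 22:30 Tartara Administrative Region standard time (rolling into the previous day, 3 October 2028).
The standard-time date in Tartara Administrative Region, 3 October 2028, falls between 26 March and 3 November, so daylight saving is in effect and Tartara Administrative Region is at UTC−04:45.
04:15 UTC − 4h45m = 23:30 Tartara Administrative Region (rolling into the previous day, 3 October 2028).

23:30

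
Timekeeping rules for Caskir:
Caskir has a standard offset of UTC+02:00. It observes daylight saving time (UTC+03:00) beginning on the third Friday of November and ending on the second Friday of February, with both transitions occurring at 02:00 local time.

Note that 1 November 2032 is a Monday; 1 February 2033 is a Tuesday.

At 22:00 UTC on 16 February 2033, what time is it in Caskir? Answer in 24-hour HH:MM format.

1 November 2032 is a Monday, so the first Friday is November 5 and the third is November 19.
1 February 2033 is a Tuesday, so the first Friday is February 4 and the second is February 11.
At the standard offset (UTC+02:00), 22:00 UTC + 2h = 00:00 Caskir standard time (rolling into the next day, 17 February 2033).
The standard-time date in Caskir, 17 February 2033, does not fall between 19 November 2032 and 11 February 2033, so daylight saving is not in effect and Caskir is at UTC+02:00.
22:00 UTC + 2h = 00:00 local (rolling into the next day, 17 February 2033).

00:00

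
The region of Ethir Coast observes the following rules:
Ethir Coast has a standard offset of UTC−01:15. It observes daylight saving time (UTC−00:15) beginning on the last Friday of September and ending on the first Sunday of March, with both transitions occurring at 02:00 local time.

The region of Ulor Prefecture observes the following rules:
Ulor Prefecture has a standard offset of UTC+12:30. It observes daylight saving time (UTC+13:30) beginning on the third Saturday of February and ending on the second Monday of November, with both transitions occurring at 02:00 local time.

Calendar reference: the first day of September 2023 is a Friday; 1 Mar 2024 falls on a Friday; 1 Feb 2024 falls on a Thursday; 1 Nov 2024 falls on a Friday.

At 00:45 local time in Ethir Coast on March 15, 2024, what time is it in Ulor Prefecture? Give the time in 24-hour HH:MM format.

1 September 2023 is a Friday, so Fridays fall on 1, 8, 15, 22, 29; the last is September 29.
1 March 2024 is a Friday, so the first Sunday is March 3.
March 15, 2024 is outside the daylight-saving period (29 September 2023 – 3 March 2024), so Ethir Coast is on standard time, UTC−01:15.
00:45 Ethir Coast + 1h15m = 02:00 UTC.
1 February 2024 is a Thursday, so the first Saturday is February 3 and the third is February 17.
1 November 2024 is a Friday, so the first Monday is November 4 and the second is November 11.
At the standard offset (UTC+12:30), 02:00 UTC + 12h30m = 14:30 Ulor Prefecture standard time.
The standard-time date in Ulor Prefecture, March 15, 2024, falls between 17 February and 11 November, so daylight saving is in effect and Ulor Prefecture is at UTC+13:30.
02:00 UTC + 13h30m = 15:30 Ulor Prefecture.

15:30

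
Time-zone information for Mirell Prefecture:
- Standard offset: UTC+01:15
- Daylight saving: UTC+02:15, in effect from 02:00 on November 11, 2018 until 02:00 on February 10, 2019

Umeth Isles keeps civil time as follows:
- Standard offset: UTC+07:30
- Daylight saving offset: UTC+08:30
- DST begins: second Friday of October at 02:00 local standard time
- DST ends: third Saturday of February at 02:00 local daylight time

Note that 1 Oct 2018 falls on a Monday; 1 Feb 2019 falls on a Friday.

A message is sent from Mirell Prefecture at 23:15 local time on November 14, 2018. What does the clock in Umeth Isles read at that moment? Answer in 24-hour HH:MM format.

November 14, 2018 falls between 11 November 2018 and 10 February 2019, so daylight saving is in effect and Mirell Prefecture is at UTC+02:15.
23:15 Mirell Prefecture − 2h15m = 21:00 UTC.
1 October 2018 is a Monday, so the first Friday is October 5 and the second is October 12.
1 February 2019 is a Friday, so the first Saturday is February 2 and the third is February 16.
At the standard offset (UTC+07:30), 21:00 UTC + 7h30m = 04:30 Umeth Isles standard time (rolling into the next day, 15 November 2018).
Daylight saving runs 12 October 2018 – 16 February 2019; the standard-time date in Umeth Isles, November 15, 2018, is inside that window, so Umeth Isles is at UTC+08:30.
21:00 UTC + 8h30m = 05:30 Umeth Isles (rolling into the next day, 15 November 2018).

05:30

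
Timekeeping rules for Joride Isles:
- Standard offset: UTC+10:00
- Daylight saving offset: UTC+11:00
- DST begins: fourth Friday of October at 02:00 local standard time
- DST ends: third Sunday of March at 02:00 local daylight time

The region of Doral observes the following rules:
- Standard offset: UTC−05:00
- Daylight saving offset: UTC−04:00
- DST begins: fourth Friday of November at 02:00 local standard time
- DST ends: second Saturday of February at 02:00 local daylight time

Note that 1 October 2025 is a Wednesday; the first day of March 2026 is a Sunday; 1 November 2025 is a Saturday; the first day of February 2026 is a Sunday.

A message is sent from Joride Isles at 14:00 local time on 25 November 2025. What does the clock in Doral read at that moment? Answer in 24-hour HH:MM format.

22:00

1 October 2025 is a Wednesday, so the first Friday is October 3 and the fourth is October 24.
1 March 2026 is a Sunday, so the first Sunday is March 1 and the third is March 15.
25 November 2025 lies within the daylight-saving period (24 October 2025 – 15 March 2026), so Joride Isles is on daylight time, UTC+11:00.
14:00 Joride Isles − 11h = 03:00 UTC.
1 November 2025 is a Saturday, so the first Friday is November 7 and the fourth is November 28.
1 February 2026 is a Sunday, so the first Saturday is February 7 and the second is February 14.
At the standard offset (UTC−05:00), 03:00 UTC − 5h = 22:00 Doral standard time (rolling into the previous day, 24 November 2025).
Daylight saving runs 28 November 2025 – 14 February 2026; the standard-time date in Doral, 24 November 2025, is outside that window, so Doral is on standard time at UTC−05:00.
03:00 UTC − 5h = 22:00 Doral (rolling into the previous day, 24 November 2025).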